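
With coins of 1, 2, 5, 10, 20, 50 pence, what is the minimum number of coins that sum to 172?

Use the largest denomination that fits, subtract, and repeat.
172 − 3×50→22 − 1×20→2 − 1×2→0
Total coins = 3 + 1 + 1 = 5

5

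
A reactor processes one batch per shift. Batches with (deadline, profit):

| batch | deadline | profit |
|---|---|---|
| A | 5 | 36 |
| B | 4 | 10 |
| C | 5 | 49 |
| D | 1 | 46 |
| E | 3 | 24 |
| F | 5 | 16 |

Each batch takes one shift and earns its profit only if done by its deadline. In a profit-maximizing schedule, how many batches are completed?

5

Profit order: C=49 D=46 A=36 E=24 F=16 B=10
Assign: C→slot 5, D→slot 1, A→slot 4, E→slot 3, F→slot 2, B skipped.
Slots: [1:D] [2:F] [3:E] [4:A] [5:C]
5 of 6 scheduled.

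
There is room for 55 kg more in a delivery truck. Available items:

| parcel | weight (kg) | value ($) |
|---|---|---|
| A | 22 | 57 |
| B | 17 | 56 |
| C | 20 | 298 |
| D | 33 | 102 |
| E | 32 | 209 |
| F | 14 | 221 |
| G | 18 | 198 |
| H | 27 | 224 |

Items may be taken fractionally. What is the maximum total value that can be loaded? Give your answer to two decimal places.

741.89

Sort by value per unit weight and fill in that order.
Ratios (sorted): F 15.79, C 14.90, G 11.00, H 8.30, E 6.53, B 3.29, D 3.09, A 2.59
take F (14 @ 221); take C (20 @ 298); take G (18 @ 198); take 3/27 of H → 24.89. Capacity used 55/55.
Total value = 741.89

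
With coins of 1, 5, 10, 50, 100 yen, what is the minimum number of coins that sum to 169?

8

Greedy: take as many of the largest coin as possible, then repeat with the remainder.
169 − 1×100→69 − 1×50→19 − 1×10→9 − 1×5→4 − 4×1→0
Total coins = 1 + 1 + 1 + 1 + 4 = 8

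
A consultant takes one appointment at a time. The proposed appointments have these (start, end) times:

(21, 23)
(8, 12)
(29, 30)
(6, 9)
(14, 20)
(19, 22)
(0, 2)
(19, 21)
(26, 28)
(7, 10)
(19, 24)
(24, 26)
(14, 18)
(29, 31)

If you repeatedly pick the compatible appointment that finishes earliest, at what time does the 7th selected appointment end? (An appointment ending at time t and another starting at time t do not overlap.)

Sort by end time and greedily take each interval whose start is ≥ the last chosen end.
By end time: (0,2), (6,9), (7,10), (8,12), (14,18), (14,20), (19,21), (19,22), (21,23), (19,24), (24,26), (26,28), (29,30), (29,31).
Pick (0,2); next start ≥ 2 → (6,9); next start ≥ 9 → (14,18); next start ≥ 18 → (19,21); next start ≥ 21 → (21,23); next start ≥ 23 → (24,26); next start ≥ 26 → (26,28); next start ≥ 28 → (29,30).
Selected: (0,2) (6,9) (14,18) (19,21) (21,23) (24,26) (26,28) (29,30)

28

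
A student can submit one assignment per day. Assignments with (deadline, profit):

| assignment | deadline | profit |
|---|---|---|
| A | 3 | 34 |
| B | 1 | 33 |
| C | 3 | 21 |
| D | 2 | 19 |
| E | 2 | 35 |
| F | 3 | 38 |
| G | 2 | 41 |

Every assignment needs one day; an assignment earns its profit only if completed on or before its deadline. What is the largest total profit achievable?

Take jobs in profit order; each goes to the latest open slot no later than its deadline.
By profit: G(d2,41), F(d3,38), E(d2,35), A(d3,34), B(d1,33), C(d3,21), D(d2,19)
G→slot 2; F→slot 3; E→slot 1; A skipped; B skipped; C skipped; D skipped.
Profit = 35 + 41 + 38 = 114

114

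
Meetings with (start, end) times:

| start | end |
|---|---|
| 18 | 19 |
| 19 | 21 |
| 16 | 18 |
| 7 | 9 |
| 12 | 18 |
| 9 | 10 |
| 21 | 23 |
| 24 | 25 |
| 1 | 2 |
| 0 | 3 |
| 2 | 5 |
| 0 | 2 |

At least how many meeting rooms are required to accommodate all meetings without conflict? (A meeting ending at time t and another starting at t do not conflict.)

3

Count concurrent intervals with a sweep; the peak is the room count.
starts: [0, 0, 1, 2, 7, 9, 12, 16, 18, 19, 21, 24]
ends:   [2, 2, 3, 5, 9, 10, 18, 18, 19, 21, 23, 25]
s0→1 s0→2 s1→3  — peak 3.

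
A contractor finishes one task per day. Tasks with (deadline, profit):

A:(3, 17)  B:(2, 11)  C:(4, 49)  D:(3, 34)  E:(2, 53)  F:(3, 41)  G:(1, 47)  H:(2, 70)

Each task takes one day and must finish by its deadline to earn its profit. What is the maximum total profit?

Sort by profit descending; place each in the latest free slot ≤ its deadline.
Profit order: H=70 E=53 C=49 G=47 F=41 D=34 A=17 B=11
Assign: H→slot 2, E→slot 1, C→slot 4, G skipped, F→slot 3, D skipped, A skipped, B skipped.
Slots: [1:E] [2:H] [3:F] [4:C]
Profit = 53 + 70 + 41 + 49 = 213

213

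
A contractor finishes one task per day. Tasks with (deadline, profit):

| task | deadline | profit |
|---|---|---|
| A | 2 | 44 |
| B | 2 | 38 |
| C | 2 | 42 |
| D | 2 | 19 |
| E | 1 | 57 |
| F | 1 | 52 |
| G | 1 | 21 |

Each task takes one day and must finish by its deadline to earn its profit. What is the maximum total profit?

Take jobs in profit order; each goes to the latest open slot no later than its deadline.
Profit order: E=57 F=52 A=44 C=42 B=38 G=21 D=19
Assign: E→slot 1, F skipped, A→slot 2, C skipped, B skipped, G skipped, D skipped.
Slots: [1:E] [2:A]
Profit = 57 + 44 = 101

101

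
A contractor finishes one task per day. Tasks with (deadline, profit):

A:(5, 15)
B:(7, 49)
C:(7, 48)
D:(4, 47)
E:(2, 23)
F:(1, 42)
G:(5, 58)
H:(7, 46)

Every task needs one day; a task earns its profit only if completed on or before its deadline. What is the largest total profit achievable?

Sort by profit descending; place each in the latest free slot ≤ its deadline.
Profit order: G=58 B=49 C=48 D=47 H=46 F=42 E=23 A=15
Assign: G→slot 5, B→slot 7, C→slot 6, D→slot 4, H→slot 3, F→slot 1, E→slot 2, A skipped.
Slots: [1:F] [2:E] [3:H] [4:D] [5:G] [6:C] [7:B]
Profit = 42 + 23 + 46 + 47 + 58 + 48 + 49 = 313

313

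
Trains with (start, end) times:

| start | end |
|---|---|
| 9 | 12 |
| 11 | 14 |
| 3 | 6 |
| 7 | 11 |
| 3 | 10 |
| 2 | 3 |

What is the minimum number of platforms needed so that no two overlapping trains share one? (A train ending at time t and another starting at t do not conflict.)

Events (time:±→running): 2:+→1 3:-→0 3:+→1 3:+→2 6:-→1 7:+→2 9:+→3 … peak 3.

3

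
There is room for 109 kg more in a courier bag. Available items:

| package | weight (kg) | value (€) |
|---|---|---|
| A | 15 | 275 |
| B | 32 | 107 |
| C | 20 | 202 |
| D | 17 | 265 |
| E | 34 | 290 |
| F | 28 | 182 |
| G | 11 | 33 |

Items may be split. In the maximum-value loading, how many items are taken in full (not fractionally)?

4

Sort by value per unit weight and fill in that order.
Order: A (275/15=18.33) > D (265/17=15.59) > C (202/20=10.10) > E (290/34=8.53) > F (182/28=6.50) > B (107/32=3.34) > G (33/11=3.00)
Fill: take A (15 @ 275) → take D (17 @ 265) → take C (20 @ 202) → take E (34 @ 290) → take 23/28 of F → 149.50; 109/109 used.
4 item(s) taken whole; one partial (take 23/28 of F).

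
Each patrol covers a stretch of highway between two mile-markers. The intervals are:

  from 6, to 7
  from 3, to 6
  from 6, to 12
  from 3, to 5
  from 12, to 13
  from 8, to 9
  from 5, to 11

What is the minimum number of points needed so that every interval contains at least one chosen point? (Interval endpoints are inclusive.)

4

Process intervals by earliest right end; each time one isn't hit yet, stab at its right endpoint.
By right end: [3,5]  [3,6]  [6,7]  [8,9]  [5,11]  [6,12]  [12,13]
[3,5] uncovered → point at 5; [6,7] uncovered → point at 7; [8,9] uncovered → point at 9; [12,13] uncovered → point at 13.
Points: 5, 7, 9, 13 (4 total).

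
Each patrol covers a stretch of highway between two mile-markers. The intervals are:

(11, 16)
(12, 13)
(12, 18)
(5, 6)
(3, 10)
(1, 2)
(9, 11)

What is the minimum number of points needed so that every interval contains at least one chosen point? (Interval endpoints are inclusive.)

Sort by right endpoint; whenever an interval is uncovered, place a point at its right end.
By right end: [1,2]  [5,6]  [3,10]  [9,11]  [12,13]  [11,16]  [12,18]
[1,2] uncovered → point at 2; [5,6] uncovered → point at 6; [9,11] uncovered → point at 11; [12,13] uncovered → point at 13.
Points: 2, 6, 11, 13 (4 total).

4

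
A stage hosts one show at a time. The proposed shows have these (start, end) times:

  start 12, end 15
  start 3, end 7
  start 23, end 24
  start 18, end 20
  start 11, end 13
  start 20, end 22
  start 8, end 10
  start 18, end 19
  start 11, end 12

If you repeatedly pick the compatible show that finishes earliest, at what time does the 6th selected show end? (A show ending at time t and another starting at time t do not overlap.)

Sort by end time and greedily take each interval whose start is ≥ the last chosen end.
Sorted by end: (3,7)  (8,10)  (11,12)  (11,13)  (12,15)  (18,19)  (18,20)  (20,22)  (23,24)
take (3,7); take (8,10); take (11,12); take (12,15); take (18,19); take (20,22); take (23,24).
Selected: (3,7) (8,10) (11,12) (12,15) (18,19) (20,22) (23,24)

22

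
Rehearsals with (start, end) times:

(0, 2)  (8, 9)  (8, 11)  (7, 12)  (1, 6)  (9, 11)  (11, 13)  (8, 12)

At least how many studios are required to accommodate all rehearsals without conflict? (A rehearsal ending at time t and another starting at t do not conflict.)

4

Events (time:±→running): 0:+→1 1:+→2 2:-→1 6:-→0 7:+→1 8:+→2 8:+→3 8:+→4 … peak 4.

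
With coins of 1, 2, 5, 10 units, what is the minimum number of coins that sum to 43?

6

Use the largest denomination that fits, subtract, and repeat.
43 − 4×10→3 − 1×2→1 − 1×1→0
Total coins = 4 + 1 + 1 = 6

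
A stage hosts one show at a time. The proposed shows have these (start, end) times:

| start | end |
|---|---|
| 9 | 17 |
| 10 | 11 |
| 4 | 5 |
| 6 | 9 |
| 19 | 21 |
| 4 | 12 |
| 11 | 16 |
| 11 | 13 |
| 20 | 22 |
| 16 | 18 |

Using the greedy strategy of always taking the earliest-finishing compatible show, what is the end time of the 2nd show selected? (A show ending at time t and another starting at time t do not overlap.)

9

Sorted by end: (4,5)  (6,9)  (10,11)  (4,12)  (11,13)  (11,16)  (9,17)  (16,18)  (19,21)  (20,22)
take (4,5); take (6,9); take (10,11); take (11,13); take (16,18); take (19,21).
Selected: (4,5) (6,9) (10,11) (11,13) (16,18) (19,21)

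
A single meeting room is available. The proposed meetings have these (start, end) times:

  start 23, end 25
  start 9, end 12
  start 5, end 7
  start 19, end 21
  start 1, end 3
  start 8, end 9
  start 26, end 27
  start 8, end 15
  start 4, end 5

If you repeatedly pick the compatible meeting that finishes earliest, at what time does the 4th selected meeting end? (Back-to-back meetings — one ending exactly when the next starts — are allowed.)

Sort by end time and greedily take each interval whose start is ≥ the last chosen end.
Sorted by end: (1,3)  (4,5)  (5,7)  (8,9)  (9,12)  (8,15)  (19,21)  (23,25)  (26,27)
take (1,3); take (4,5); take (5,7); take (8,9); take (9,12); take (19,21); take (23,25); take (26,27).
Selected: (1,3) (4,5) (5,7) (8,9) (9,12) (19,21) (23,25) (26,27)

9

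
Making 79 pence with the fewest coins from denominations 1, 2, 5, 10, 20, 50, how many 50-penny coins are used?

Use the largest denomination that fits, subtract, and repeat.
79 = 1×50 + 1×20 + 1×5 + 2×2
Count of 50: 1

1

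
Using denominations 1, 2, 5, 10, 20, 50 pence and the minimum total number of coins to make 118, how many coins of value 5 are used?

Use the largest denomination that fits, subtract, and repeat.
118 = 2×50 + 1×10 + 1×5 + 1×2 + 1×1
Count of 5: 1

1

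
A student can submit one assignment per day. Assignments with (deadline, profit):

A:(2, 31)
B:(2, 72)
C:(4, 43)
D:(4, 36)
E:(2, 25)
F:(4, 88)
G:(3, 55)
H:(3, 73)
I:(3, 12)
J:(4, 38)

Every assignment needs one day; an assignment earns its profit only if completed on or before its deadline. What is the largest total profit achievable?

288

By profit: F(d4,88), H(d3,73), B(d2,72), G(d3,55), C(d4,43), J(d4,38), D(d4,36), A(d2,31), E(d2,25), I(d3,12)
F→slot 4; H→slot 3; B→slot 2; G→slot 1; C skipped; J skipped; D skipped; A skipped; E skipped; I skipped.
Profit = 55 + 72 + 73 + 88 = 288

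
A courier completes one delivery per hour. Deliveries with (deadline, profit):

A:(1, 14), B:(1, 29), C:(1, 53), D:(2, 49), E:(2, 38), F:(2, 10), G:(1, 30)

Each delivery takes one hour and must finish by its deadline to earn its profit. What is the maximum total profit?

102

Sort by profit descending; place each in the latest free slot ≤ its deadline.
Profit order: C=53 D=49 E=38 G=30 B=29 A=14 F=10
Assign: C→slot 1, D→slot 2, E skipped, G skipped, B skipped, A skipped, F skipped.
Slots: [1:C] [2:D]
Profit = 53 + 49 = 102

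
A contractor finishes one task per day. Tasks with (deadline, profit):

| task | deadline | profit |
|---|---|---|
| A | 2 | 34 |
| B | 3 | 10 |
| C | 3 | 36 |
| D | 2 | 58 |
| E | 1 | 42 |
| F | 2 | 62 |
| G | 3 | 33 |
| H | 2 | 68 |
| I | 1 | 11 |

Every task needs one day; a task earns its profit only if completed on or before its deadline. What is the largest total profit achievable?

Take jobs in profit order; each goes to the latest open slot no later than its deadline.
Profit order: H=68 F=62 D=58 E=42 C=36 A=34 G=33 I=11 B=10
Assign: H→slot 2, F→slot 1, D skipped, E skipped, C→slot 3, A skipped, G skipped, I skipped, B skipped.
Slots: [1:F] [2:H] [3:C]
Profit = 62 + 68 + 36 = 166

166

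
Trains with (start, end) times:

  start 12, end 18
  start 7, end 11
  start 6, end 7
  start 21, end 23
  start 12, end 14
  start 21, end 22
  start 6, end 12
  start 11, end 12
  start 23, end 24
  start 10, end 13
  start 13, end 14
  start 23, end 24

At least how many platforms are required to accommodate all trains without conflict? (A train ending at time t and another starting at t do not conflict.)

3

The answer is the maximum number of intervals overlapping at any instant.
Events (time:±→running): 6:+→1 6:+→2 7:-→1 7:+→2 10:+→3 … peak 3.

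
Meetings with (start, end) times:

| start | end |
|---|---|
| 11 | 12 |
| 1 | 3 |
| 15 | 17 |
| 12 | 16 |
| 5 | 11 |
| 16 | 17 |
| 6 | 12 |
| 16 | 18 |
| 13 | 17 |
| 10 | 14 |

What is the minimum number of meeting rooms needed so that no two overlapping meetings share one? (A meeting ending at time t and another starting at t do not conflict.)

Events (time:±→running): 1:+→1 3:-→0 5:+→1 6:+→2 10:+→3 11:-→2 11:+→3 12:-→2 12:-→1 12:+→2 13:+→3 14:-→2 15:+→3 16:-→2 16:+→3 16:+→4 … peak 4.

4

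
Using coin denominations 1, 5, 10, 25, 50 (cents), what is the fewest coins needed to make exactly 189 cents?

9

189 − 3×50→39 − 1×25→14 − 1×10→4 − 4×1→0
Total coins = 3 + 1 + 1 + 4 = 9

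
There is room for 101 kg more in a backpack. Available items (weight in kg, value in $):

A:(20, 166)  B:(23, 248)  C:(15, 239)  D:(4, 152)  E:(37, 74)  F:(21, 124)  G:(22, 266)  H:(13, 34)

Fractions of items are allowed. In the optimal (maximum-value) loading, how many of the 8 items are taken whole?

Order: D (152/4=38.00) > C (239/15=15.93) > G (266/22=12.09) > B (248/23=10.78) > A (166/20=8.30) > F (124/21=5.90) > H (34/13=2.62) > E (74/37=2.00)
Fill: take D (4 @ 152) → take C (15 @ 239) → take G (22 @ 266) → take B (23 @ 248) → take A (20 @ 166) → take 17/21 of F → 100.38; 101/101 used.
5 item(s) taken whole; one partial (take 17/21 of F).

5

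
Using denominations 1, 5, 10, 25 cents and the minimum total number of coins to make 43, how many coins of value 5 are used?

Use the largest denomination that fits, subtract, and repeat.
43 − 1×25→18 − 1×10→8 − 1×5→3 − 3×1→0
Count of 5: 1

1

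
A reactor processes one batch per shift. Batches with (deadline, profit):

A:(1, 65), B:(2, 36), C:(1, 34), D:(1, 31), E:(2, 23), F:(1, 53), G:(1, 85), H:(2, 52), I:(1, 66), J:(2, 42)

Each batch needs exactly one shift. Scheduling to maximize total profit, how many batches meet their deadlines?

Sort by profit descending; place each in the latest free slot ≤ its deadline.
Profit order: G=85 I=66 A=65 F=53 H=52 J=42 B=36 C=34 D=31 E=23
Assign: G→slot 1, I skipped, A skipped, F skipped, H→slot 2, J skipped, B skipped, C skipped, D skipped, E skipped.
Slots: [1:G] [2:H]
2 of 10 scheduled.

2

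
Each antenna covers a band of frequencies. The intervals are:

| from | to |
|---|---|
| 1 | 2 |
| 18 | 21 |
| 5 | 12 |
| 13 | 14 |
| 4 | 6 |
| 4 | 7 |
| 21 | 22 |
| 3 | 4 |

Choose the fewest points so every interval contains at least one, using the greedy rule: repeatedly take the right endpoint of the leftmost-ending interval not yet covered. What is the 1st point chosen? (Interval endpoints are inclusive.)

Process intervals by earliest right end; each time one isn't hit yet, stab at its right endpoint.
By right end: [1,2]  [3,4]  [4,6]  [4,7]  [5,12]  [13,14]  [18,21]  [21,22]
[1,2] uncovered → point at 2; [3,4] uncovered → point at 4; [5,12] uncovered → point at 12; [13,14] uncovered → point at 14; [18,21] uncovered → point at 21.
Points: 2, 4, 12, 14, 21 (5 total).

2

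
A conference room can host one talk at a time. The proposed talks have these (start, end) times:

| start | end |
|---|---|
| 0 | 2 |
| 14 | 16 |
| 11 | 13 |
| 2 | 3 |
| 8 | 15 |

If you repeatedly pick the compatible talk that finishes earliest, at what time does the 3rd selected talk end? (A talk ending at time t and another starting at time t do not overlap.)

Sort by end time and greedily take each interval whose start is ≥ the last chosen end.
By end time: (0,2), (2,3), (11,13), (8,15), (14,16).
Pick (0,2); next start ≥ 2 → (2,3); next start ≥ 3 → (11,13); next start ≥ 13 → (14,16).
Selected: (0,2) (2,3) (11,13) (14,16)

13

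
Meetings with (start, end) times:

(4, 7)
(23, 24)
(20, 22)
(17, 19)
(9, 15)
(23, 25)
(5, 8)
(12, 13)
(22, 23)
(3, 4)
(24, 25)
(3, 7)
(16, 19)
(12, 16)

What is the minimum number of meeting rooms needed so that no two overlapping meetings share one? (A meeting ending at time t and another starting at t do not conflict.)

3

The answer is the maximum number of intervals overlapping at any instant.
Events (time:±→running): 3:+→1 3:+→2 4:-→1 4:+→2 5:+→3 … peak 3.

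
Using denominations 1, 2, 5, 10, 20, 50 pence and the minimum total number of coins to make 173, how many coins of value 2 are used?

173 − 3×50→23 − 1×20→3 − 1×2→1 − 1×1→0
Count of 2: 1

1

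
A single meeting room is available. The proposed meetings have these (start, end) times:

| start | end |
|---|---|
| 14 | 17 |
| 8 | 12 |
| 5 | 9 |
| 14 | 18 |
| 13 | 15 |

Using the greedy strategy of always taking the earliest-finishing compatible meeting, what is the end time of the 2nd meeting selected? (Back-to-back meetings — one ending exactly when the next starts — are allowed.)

Order by finish time; keep every interval that doesn't clash with the previous kept one.
Sorted by end: (5,9)  (8,12)  (13,15)  (14,17)  (14,18)
take (5,9); take (13,15).
Selected: (5,9) (13,15)

15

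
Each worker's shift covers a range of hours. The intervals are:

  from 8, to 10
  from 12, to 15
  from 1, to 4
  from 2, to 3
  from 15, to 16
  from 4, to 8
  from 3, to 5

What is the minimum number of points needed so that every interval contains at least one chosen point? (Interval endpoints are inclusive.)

3

Process intervals by earliest right end; each time one isn't hit yet, stab at its right endpoint.
By right end: [2,3]  [1,4]  [3,5]  [4,8]  [8,10]  [12,15]  [15,16]
[2,3] uncovered → point at 3; [4,8] uncovered → point at 8; [12,15] uncovered → point at 15.
Points: 3, 8, 15 (3 total).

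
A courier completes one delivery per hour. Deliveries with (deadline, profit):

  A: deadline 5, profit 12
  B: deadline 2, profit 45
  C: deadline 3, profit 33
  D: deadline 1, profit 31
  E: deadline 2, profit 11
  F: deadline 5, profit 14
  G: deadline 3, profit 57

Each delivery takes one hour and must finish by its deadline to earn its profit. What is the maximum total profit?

Take jobs in profit order; each goes to the latest open slot no later than its deadline.
Profit order: G=57 B=45 C=33 D=31 F=14 A=12 E=11
Assign: G→slot 3, B→slot 2, C→slot 1, D skipped, F→slot 5, A→slot 4, E skipped.
Slots: [1:C] [2:B] [3:G] [4:A] [5:F]
Profit = 33 + 45 + 57 + 12 + 14 = 161

161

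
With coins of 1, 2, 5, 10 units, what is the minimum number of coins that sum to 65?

Use the largest denomination that fits, subtract, and repeat.
65 = 6×10 + 1×5
Total coins = 6 + 1 = 7

7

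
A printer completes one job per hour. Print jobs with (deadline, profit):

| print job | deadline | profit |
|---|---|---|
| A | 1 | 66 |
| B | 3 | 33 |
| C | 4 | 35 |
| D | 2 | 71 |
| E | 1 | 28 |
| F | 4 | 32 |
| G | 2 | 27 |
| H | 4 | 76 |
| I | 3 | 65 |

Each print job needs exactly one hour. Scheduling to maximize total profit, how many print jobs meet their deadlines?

Profit order: H=76 D=71 A=66 I=65 C=35 B=33 F=32 E=28 G=27
Assign: H→slot 4, D→slot 2, A→slot 1, I→slot 3, C skipped, B skipped, F skipped, E skipped, G skipped.
Slots: [1:A] [2:D] [3:I] [4:H]
4 of 9 scheduled.

4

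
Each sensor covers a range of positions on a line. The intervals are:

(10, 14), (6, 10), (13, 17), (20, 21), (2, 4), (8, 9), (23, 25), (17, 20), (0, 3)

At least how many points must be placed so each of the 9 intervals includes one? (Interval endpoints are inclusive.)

5

Process intervals by earliest right end; each time one isn't hit yet, stab at its right endpoint.
By right end: [0,3]  [2,4]  [8,9]  [6,10]  [10,14]  [13,17]  [17,20]  [20,21]  [23,25]
[0,3] uncovered → point at 3; [8,9] uncovered → point at 9; [10,14] uncovered → point at 14; [17,20] uncovered → point at 20; [23,25] uncovered → point at 25.
Points: 3, 9, 14, 20, 25 (5 total).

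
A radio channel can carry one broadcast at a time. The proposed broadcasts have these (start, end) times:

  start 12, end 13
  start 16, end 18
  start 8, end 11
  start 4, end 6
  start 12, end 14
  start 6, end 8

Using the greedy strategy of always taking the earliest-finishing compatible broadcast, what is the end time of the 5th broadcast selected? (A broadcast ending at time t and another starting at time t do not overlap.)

Sorted by end: (4,6)  (6,8)  (8,11)  (12,13)  (12,14)  (16,18)
take (4,6); take (6,8); take (8,11); take (12,13); skip (12,14); take (16,18).
Selected: (4,6) (6,8) (8,11) (12,13) (16,18)

18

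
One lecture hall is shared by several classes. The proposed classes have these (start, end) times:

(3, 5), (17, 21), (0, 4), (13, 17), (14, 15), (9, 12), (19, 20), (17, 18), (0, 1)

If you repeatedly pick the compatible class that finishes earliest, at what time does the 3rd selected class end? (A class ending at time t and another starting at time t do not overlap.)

12

Greedy by earliest finish: after sorting by end time, pick each interval compatible with the last pick.
Sorted by end: (0,1)  (0,4)  (3,5)  (9,12)  (14,15)  (13,17)  (17,18)  (19,20)  (17,21)
take (0,1); take (3,5); take (9,12); take (14,15); skip (13,17); take (17,18); take (19,20).
Selected: (0,1) (3,5) (9,12) (14,15) (17,18) (19,20)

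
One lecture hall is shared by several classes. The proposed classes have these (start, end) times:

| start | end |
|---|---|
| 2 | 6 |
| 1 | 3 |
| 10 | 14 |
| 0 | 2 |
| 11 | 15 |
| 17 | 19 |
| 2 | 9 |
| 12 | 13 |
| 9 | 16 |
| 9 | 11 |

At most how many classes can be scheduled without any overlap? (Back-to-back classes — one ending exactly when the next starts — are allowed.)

Sorted by end: (0,2)  (1,3)  (2,6)  (2,9)  (9,11)  (12,13)  (10,14)  (11,15)  (9,16)  (17,19)
take (0,2); take (2,6); skip (2,9); take (9,11); take (12,13); skip (9,16); take (17,19).
Selected 5 classes.

5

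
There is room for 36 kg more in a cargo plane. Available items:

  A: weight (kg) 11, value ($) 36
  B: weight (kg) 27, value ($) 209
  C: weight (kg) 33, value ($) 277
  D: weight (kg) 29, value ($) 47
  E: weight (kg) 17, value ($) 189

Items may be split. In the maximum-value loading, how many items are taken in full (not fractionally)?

Order: E (189/17=11.12) > C (277/33=8.39) > B (209/27=7.74) > A (36/11=3.27) > D (47/29=1.62)
Fill: take E (17 @ 189) → take 19/33 of C → 159.48; 36/36 used.
1 item(s) taken whole; one partial (take 19/33 of C).

1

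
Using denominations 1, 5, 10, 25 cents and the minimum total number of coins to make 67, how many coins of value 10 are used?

1

67 − 2×25→17 − 1×10→7 − 1×5→2 − 2×1→0
Count of 10: 1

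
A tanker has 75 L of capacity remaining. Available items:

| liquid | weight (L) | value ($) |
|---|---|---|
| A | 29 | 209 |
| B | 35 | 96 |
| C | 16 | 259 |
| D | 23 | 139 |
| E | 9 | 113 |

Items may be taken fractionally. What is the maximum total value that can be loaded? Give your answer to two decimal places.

707.91

Order: C (259/16=16.19) > E (113/9=12.56) > A (209/29=7.21) > D (139/23=6.04) > B (96/35=2.74)
Fill: take C (16 @ 259) → take E (9 @ 113) → take A (29 @ 209) → take 21/23 of D → 126.91; 75/75 used.
Total value = 707.91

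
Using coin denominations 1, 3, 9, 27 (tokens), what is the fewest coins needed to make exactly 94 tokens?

94 − 3×27→13 − 1×9→4 − 1×3→1 − 1×1→0
Total coins = 3 + 1 + 1 + 1 = 6

6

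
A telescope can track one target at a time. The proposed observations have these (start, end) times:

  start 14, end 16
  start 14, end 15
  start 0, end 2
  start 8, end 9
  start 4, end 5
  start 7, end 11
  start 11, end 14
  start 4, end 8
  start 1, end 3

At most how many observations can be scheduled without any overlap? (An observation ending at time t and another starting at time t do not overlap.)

Sort by end time and greedily take each interval whose start is ≥ the last chosen end.
Sorted by end: (0,2)  (1,3)  (4,5)  (4,8)  (8,9)  (7,11)  (11,14)  (14,15)  (14,16)
take (0,2); take (4,5); skip (4,8); take (8,9); skip (7,11); take (11,14); take (14,15).
Selected 5 observations.

5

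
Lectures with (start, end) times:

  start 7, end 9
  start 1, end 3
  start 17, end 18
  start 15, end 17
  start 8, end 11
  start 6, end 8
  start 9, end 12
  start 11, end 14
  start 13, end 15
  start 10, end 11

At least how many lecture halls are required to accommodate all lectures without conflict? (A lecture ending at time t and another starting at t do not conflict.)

3

The answer is the maximum number of intervals overlapping at any instant.
Events (time:±→running): 1:+→1 3:-→0 6:+→1 7:+→2 8:-→1 8:+→2 9:-→1 9:+→2 10:+→3 … peak 3.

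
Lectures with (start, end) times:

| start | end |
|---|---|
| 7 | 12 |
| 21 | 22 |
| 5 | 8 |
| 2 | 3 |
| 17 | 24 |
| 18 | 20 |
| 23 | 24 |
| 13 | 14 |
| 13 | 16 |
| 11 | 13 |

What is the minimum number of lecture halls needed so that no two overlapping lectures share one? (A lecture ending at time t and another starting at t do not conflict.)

2

Count concurrent intervals with a sweep; the peak is the room count.
starts: [2, 5, 7, 11, 13, 13, 17, 18, 21, 23]
ends:   [3, 8, 12, 13, 14, 16, 20, 22, 24, 24]
s2→1 e3→0 s5→1 s7→2  — peak 2.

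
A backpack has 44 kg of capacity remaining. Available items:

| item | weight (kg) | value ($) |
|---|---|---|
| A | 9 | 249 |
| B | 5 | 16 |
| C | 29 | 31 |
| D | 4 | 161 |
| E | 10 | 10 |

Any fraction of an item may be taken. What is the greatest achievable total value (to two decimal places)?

453.79

Sort by value per unit weight and fill in that order.
Ratios (sorted): D 40.25, A 27.67, B 3.20, C 1.07, E 1.00
take D (4 @ 161); take A (9 @ 249); take B (5 @ 16); take 26/29 of C → 27.79. Capacity used 44/44.
Total value = 453.79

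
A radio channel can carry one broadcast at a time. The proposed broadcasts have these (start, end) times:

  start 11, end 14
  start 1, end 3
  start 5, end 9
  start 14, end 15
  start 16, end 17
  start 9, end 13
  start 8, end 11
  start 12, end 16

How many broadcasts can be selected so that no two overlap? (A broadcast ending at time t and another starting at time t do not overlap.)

5

By end time: (1,3), (5,9), (8,11), (9,13), (11,14), (14,15), (12,16), (16,17).
Pick (1,3); next start ≥ 3 → (5,9); next start ≥ 9 → (9,13); next start ≥ 13 → (14,15); next start ≥ 15 → (16,17).
Selected 5 broadcasts.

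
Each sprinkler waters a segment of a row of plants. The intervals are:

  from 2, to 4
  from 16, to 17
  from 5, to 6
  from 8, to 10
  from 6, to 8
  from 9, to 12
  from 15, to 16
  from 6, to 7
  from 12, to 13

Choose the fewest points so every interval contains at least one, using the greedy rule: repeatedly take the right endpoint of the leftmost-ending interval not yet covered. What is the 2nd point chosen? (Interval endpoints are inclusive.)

6

Sort by right endpoint; whenever an interval is uncovered, place a point at its right end.
Sorted: [2,4] [5,6] [6,7] [6,8] [8,10] [9,12] [12,13] [15,16] [16,17]
{[2,4]} hit by 4; {[5,6],[6,7],[6,8]} hit by 6; {[8,10],[9,12]} hit by 10; {[12,13]} hit by 13; {[15,16],[16,17]} hit by 16.
Points: 4, 6, 10, 13, 16 (5 total).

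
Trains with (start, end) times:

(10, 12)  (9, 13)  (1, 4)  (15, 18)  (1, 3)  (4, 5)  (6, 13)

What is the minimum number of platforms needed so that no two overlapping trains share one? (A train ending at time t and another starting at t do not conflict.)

3

Count concurrent intervals with a sweep; the peak is the room count.
starts: [1, 1, 4, 6, 9, 10, 15]
ends:   [3, 4, 5, 12, 13, 13, 18]
s1→1 s1→2 e3→1 e4→0 s4→1 e5→0 s6→1 s9→2 s10→3  — peak 3.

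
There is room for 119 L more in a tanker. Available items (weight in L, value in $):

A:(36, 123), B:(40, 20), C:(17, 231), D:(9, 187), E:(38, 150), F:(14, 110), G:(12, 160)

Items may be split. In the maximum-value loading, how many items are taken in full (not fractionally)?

Greedy by value/weight ratio, highest first.
Ratios (sorted): D 20.78, C 13.59, G 13.33, F 7.86, E 3.95, A 3.42, B 0.50
take D (9 @ 187); take C (17 @ 231); take G (12 @ 160); take F (14 @ 110); take E (38 @ 150); take 29/36 of A → 99.08. Capacity used 119/119.
5 item(s) taken whole; one partial (take 29/36 of A).

5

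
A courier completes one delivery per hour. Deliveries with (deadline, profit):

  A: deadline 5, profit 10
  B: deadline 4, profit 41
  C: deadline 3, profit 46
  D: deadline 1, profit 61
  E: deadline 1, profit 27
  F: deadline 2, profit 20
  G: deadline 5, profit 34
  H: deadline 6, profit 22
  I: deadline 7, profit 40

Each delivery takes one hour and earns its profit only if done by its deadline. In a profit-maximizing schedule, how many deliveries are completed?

7

Profit order: D=61 C=46 B=41 I=40 G=34 E=27 H=22 F=20 A=10
Assign: D→slot 1, C→slot 3, B→slot 4, I→slot 7, G→slot 5, E skipped, H→slot 6, F→slot 2, A skipped.
Slots: [1:D] [2:F] [3:C] [4:B] [5:G] [6:H] [7:I]
7 of 9 scheduled.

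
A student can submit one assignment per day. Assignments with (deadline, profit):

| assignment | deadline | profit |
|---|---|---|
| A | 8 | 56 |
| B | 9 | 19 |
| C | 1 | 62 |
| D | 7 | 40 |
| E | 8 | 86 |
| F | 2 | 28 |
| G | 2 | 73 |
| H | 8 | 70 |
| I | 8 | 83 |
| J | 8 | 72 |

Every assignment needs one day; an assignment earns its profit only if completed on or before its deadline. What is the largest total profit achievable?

By profit: E(d8,86), I(d8,83), G(d2,73), J(d8,72), H(d8,70), C(d1,62), A(d8,56), D(d7,40), F(d2,28), B(d9,19)
E→slot 8; I→slot 7; G→slot 2; J→slot 6; H→slot 5; C→slot 1; A→slot 4; D→slot 3; F skipped; B→slot 9.
Profit = 62 + 73 + 40 + 56 + 70 + 72 + 83 + 86 + 19 = 561

561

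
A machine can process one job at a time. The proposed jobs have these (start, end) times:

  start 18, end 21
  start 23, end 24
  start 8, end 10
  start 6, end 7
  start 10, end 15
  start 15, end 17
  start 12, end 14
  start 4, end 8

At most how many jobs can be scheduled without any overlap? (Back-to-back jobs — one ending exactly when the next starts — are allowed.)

6

By end time: (6,7), (4,8), (8,10), (12,14), (10,15), (15,17), (18,21), (23,24).
Pick (6,7); next start ≥ 7 → (8,10); next start ≥ 10 → (12,14); next start ≥ 14 → (15,17); next start ≥ 17 → (18,21); next start ≥ 21 → (23,24).
Selected 6 jobs.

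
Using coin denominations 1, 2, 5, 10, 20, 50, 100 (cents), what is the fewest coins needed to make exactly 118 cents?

5

118 = 1×100 + 1×10 + 1×5 + 1×2 + 1×1
Total coins = 1 + 1 + 1 + 1 + 1 = 5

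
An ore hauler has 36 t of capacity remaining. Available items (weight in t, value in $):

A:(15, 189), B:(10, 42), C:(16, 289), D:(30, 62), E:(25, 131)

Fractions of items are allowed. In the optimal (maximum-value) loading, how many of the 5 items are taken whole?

2

Order: C (289/16=18.06) > A (189/15=12.60) > E (131/25=5.24) > B (42/10=4.20) > D (62/30=2.07)
Fill: take C (16 @ 289) → take A (15 @ 189) → take 5/25 of E → 26.20; 36/36 used.
2 item(s) taken whole; one partial (take 5/25 of E).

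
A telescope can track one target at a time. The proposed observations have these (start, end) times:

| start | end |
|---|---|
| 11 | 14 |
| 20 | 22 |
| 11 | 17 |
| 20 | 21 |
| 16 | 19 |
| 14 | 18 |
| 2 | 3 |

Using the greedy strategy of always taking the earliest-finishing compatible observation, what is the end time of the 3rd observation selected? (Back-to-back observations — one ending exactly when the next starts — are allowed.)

18

Sort by end time and greedily take each interval whose start is ≥ the last chosen end.
Sorted by end: (2,3)  (11,14)  (11,17)  (14,18)  (16,19)  (20,21)  (20,22)
take (2,3); take (11,14); take (14,18); skip (16,19); take (20,21); skip (20,22).
Selected: (2,3) (11,14) (14,18) (20,21)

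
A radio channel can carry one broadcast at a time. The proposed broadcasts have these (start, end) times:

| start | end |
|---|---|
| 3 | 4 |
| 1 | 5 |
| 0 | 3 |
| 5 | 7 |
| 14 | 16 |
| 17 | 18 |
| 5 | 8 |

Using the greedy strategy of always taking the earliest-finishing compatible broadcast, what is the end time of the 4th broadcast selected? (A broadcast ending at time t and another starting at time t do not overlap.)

Sort by end time and greedily take each interval whose start is ≥ the last chosen end.
By end time: (0,3), (3,4), (1,5), (5,7), (5,8), (14,16), (17,18).
Pick (0,3); next start ≥ 3 → (3,4); next start ≥ 4 → (5,7); next start ≥ 7 → (14,16); next start ≥ 16 → (17,18).
Selected: (0,3) (3,4) (5,7) (14,16) (17,18)

16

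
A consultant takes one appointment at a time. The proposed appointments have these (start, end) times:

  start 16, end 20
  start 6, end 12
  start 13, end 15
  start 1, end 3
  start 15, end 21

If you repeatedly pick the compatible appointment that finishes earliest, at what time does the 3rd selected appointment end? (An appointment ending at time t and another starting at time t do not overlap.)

15

Order by finish time; keep every interval that doesn't clash with the previous kept one.
Sorted by end: (1,3)  (6,12)  (13,15)  (16,20)  (15,21)
take (1,3); take (6,12); take (13,15); take (16,20).
Selected: (1,3) (6,12) (13,15) (16,20)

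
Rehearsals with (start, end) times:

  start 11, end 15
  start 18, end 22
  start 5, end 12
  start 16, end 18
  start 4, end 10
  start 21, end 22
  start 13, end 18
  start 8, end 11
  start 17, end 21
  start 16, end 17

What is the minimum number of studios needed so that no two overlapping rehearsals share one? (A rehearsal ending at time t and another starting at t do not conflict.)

3

starts: [4, 5, 8, 11, 13, 16, 16, 17, 18, 21]
ends:   [10, 11, 12, 15, 17, 18, 18, 21, 22, 22]
s4→1 s5→2 s8→3  — peak 3.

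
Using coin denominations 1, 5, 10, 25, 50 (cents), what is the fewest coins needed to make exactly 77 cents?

Use the largest denomination that fits, subtract, and repeat.
77 − 1×50→27 − 1×25→2 − 2×1→0
Total coins = 1 + 1 + 2 = 4

4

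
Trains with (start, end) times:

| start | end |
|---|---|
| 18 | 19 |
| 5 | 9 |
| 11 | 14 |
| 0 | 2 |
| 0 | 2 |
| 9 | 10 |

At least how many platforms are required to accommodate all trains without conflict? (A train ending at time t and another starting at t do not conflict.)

2

starts: [0, 0, 5, 9, 11, 18]
ends:   [2, 2, 9, 10, 14, 19]
s0→1 s0→2  — peak 2.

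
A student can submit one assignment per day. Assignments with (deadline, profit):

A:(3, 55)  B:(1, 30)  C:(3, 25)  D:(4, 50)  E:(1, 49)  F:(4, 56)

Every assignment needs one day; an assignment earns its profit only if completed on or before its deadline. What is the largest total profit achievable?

Take jobs in profit order; each goes to the latest open slot no later than its deadline.
By profit: F(d4,56), A(d3,55), D(d4,50), E(d1,49), B(d1,30), C(d3,25)
F→slot 4; A→slot 3; D→slot 2; E→slot 1; B skipped; C skipped.
Profit = 49 + 50 + 55 + 56 = 210

210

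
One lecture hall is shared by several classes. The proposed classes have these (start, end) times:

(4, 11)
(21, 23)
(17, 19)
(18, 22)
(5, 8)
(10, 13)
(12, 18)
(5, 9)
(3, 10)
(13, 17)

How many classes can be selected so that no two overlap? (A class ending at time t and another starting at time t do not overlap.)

5

By end time: (5,8), (5,9), (3,10), (4,11), (10,13), (13,17), (12,18), (17,19), (18,22), (21,23).
Pick (5,8); next start ≥ 8 → (10,13); next start ≥ 13 → (13,17); next start ≥ 17 → (17,19); next start ≥ 19 → (21,23).
Selected 5 classes.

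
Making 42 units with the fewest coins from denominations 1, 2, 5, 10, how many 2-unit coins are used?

Use the largest denomination that fits, subtract, and repeat.
42 − 4×10→2 − 1×2→0
Count of 2: 1

1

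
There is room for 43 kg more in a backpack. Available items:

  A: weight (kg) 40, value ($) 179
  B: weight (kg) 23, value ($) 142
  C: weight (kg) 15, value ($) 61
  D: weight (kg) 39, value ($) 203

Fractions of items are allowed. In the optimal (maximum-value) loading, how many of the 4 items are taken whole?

1

Ratios (sorted): B 6.17, D 5.21, A 4.47, C 4.07
take B (23 @ 142); take 20/39 of D → 104.10. Capacity used 43/43.
1 item(s) taken whole; one partial (take 20/39 of D).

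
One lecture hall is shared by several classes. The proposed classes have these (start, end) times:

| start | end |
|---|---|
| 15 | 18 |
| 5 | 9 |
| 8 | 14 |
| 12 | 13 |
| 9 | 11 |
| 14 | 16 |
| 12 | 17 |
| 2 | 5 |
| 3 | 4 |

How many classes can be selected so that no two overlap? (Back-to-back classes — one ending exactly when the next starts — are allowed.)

5

Sort by end time and greedily take each interval whose start is ≥ the last chosen end.
By end time: (3,4), (2,5), (5,9), (9,11), (12,13), (8,14), (14,16), (12,17), (15,18).
Pick (3,4); next start ≥ 4 → (5,9); next start ≥ 9 → (9,11); next start ≥ 11 → (12,13); next start ≥ 13 → (14,16).
Selected 5 classes.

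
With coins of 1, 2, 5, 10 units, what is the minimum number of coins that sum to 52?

Use the largest denomination that fits, subtract, and repeat.
52 = 5×10 + 1×2
Total coins = 5 + 1 = 6

6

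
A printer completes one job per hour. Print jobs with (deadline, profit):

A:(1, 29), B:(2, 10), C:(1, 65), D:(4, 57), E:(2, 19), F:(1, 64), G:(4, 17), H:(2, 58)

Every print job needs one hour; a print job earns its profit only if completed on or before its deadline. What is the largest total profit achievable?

Take jobs in profit order; each goes to the latest open slot no later than its deadline.
Profit order: C=65 F=64 H=58 D=57 A=29 E=19 G=17 B=10
Assign: C→slot 1, F skipped, H→slot 2, D→slot 4, A skipped, E skipped, G→slot 3, B skipped.
Slots: [1:C] [2:H] [3:G] [4:D]
Profit = 65 + 58 + 17 + 57 = 197

197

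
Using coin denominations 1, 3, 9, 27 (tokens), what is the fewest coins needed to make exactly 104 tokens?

8

Use the largest denomination that fits, subtract, and repeat.
104 = 3×27 + 2×9 + 1×3 + 2×1
Total coins = 3 + 2 + 1 + 2 = 8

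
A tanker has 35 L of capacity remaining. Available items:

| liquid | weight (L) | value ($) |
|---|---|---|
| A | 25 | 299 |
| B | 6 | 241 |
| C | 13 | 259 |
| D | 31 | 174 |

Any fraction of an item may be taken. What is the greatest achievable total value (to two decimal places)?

Greedy by value/weight ratio, highest first.
Order: B (241/6=40.17) > C (259/13=19.92) > A (299/25=11.96) > D (174/31=5.61)
Fill: take B (6 @ 241) → take C (13 @ 259) → take 16/25 of A → 191.36; 35/35 used.
Total value = 691.36

691.36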